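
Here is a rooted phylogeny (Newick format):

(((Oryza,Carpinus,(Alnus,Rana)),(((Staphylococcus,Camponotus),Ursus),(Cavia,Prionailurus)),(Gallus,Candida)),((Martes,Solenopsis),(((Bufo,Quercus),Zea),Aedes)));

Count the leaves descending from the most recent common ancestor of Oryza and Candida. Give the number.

The MRCA of Oryza and Candida is the node subtending ((Oryza,Carpinus,(Alnus,Rana)),(((Staphylococcus,Camponotus),Ursus),(Cavia,Prionailurus)),(Gallus,Candida)).
That clade contains 11 terminal taxa: Alnus, Camponotus, Candida, Carpinus, Cavia, Gallus, Oryza, Prionailurus, Rana, Staphylococcus, Ursus.

11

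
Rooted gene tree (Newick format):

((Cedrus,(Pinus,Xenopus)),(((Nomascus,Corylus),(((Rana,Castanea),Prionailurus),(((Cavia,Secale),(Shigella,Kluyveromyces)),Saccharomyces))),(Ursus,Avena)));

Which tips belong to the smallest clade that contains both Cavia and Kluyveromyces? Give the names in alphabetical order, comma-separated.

Tracing Cavia: it sits inside (Cavia,Secale).
Tracing Kluyveromyces: it sits inside (Shigella,Kluyveromyces).
The smallest clade enclosing both is ((Cavia,Secale),(Shigella,Kluyveromyces)); the answer is its 4 terminal taxa in alphabetical order.

Cavia, Kluyveromyces, Secale, Shigella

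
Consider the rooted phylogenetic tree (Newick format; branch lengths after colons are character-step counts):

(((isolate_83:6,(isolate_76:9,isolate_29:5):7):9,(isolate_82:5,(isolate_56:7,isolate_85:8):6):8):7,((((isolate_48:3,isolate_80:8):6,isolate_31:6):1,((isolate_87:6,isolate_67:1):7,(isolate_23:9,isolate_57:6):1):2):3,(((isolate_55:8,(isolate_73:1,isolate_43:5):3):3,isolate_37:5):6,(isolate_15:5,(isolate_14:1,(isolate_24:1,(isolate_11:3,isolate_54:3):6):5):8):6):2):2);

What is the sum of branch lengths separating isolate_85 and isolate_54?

61

The path runs isolate_85 → … → MRCA → … → isolate_54; the MRCA is the root of the tree.
Branch lengths along that path: 8 + 6 + 8 + 7 + 2 + 2 + 6 + 8 + 5 + 6 + 3 = 61.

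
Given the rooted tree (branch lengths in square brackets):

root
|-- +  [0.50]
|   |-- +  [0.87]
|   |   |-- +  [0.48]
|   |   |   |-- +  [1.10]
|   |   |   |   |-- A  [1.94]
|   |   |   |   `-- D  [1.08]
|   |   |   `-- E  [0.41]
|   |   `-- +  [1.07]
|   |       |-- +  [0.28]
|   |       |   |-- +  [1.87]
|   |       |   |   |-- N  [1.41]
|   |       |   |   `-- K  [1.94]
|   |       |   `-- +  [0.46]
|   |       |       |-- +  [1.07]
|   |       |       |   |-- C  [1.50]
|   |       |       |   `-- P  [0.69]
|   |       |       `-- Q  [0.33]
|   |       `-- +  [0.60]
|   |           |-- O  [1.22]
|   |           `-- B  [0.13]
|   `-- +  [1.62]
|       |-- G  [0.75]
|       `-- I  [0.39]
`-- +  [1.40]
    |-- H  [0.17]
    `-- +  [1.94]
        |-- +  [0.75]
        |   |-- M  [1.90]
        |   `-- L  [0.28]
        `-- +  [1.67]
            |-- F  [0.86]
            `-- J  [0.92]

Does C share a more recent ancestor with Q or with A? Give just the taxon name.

Q

The MRCA of C and Q subtends ((C,P),Q) (3 taxa).
The MRCA of C and A subtends (((A,D),E),(((N,K),((C,P),Q)),(O,B))) (10 taxa).
The first is nested inside the second, so C shares a more recent common ancestor with Q.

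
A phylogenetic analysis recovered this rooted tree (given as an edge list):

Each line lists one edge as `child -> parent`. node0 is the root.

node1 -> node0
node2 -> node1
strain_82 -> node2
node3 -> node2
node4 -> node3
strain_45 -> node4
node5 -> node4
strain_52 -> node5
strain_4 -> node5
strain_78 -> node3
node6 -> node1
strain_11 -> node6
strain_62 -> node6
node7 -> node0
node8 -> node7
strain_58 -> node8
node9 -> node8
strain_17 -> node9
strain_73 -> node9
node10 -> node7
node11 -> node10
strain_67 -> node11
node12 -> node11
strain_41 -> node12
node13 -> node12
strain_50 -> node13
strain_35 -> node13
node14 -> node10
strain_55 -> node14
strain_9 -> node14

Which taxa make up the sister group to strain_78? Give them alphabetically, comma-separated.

strain_78 attaches to the tree at the node subtending ((strain_45,(strain_52,strain_4)),strain_78).
The other lineage descending from that same node — the sister group — is (strain_45,(strain_52,strain_4)); its 3 tips in alphabetical order are the answer.

strain_4, strain_45, strain_52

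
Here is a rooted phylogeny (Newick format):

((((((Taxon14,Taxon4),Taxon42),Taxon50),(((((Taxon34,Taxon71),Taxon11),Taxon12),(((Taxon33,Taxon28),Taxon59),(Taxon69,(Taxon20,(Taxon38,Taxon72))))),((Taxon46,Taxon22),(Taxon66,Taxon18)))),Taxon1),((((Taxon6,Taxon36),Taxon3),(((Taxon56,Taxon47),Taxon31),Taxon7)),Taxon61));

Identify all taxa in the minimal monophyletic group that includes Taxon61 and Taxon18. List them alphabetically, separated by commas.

Tracing Taxon61: it sits inside ((((Taxon6,Taxon36),Taxon3),(((Taxon56,Taxon47),Taxon31),Taxon7)),Taxon61).
Tracing Taxon18: it sits inside (Taxon66,Taxon18).
The smallest clade enclosing both is the whole tree (their MRCA is the root), so the answer is all 28 tips in alphabetical order.

Taxon1, Taxon11, Taxon12, Taxon14, Taxon18, Taxon20, Taxon22, Taxon28, Taxon3, Taxon31, Taxon33, Taxon34, Taxon36, Taxon38, Taxon4, Taxon42, Taxon46, Taxon47, Taxon50, Taxon56, Taxon59, Taxon6, Taxon61, Taxon66, Taxon69, Taxon7, Taxon71, Taxon72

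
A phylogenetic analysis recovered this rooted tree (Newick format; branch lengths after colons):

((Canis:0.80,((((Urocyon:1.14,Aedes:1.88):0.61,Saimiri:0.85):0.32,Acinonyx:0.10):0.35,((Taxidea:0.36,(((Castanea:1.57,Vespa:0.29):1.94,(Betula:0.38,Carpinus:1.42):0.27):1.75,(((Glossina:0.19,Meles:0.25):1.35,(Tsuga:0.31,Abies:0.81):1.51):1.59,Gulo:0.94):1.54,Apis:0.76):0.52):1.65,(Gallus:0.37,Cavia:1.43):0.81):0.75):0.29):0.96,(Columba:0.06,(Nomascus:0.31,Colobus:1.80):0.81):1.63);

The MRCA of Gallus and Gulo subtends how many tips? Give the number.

13

The MRCA of Gallus and Gulo is the node subtending ((Taxidea,(((Castanea,Vespa),(Betula,Carpinus)),(((Glossina,Meles),(Tsuga,Abies)),Gulo),Apis)),(Gallus,Cavia)).
That clade contains 13 terminal taxa: Abies, Apis, Betula, Carpinus, Castanea, Cavia, Gallus, Glossina, Gulo, Meles, Taxidea, Tsuga, Vespa.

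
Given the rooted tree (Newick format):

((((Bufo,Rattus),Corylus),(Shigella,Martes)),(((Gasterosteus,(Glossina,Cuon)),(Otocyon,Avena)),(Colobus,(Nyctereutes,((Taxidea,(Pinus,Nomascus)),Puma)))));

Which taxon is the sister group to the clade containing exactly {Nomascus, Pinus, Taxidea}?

Puma

The clade containing exactly {Nomascus, Pinus, Taxidea} attaches to the tree at the node subtending ((Taxidea,(Pinus,Nomascus)),Puma).
The other lineage descending from that same node — the sister group — is the single tip Puma.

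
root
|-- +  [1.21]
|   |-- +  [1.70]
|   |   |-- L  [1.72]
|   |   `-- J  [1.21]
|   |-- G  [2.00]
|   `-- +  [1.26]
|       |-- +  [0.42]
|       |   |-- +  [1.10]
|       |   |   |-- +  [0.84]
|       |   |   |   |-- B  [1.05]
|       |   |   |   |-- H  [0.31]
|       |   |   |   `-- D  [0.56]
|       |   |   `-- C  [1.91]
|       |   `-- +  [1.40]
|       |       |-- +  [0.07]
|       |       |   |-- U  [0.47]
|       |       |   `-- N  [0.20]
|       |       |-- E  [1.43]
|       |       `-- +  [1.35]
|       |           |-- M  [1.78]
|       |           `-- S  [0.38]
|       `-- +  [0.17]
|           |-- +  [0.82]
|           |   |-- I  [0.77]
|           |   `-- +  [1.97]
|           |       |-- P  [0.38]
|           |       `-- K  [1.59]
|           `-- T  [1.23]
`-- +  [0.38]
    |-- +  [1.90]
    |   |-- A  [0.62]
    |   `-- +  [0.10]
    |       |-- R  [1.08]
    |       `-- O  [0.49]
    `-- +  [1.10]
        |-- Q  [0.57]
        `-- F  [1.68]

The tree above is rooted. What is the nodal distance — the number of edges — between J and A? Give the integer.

6

The MRCA of J and A is the root of the tree.
From J up to that node: 3 branches. From A up to the same node: 3 branches. Total: 3 + 3 = 6.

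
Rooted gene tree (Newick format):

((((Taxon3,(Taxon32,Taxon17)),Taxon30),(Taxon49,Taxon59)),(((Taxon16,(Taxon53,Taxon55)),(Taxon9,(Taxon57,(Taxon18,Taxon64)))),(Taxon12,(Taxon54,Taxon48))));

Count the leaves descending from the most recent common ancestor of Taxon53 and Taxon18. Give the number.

7

The MRCA of Taxon53 and Taxon18 is the node subtending ((Taxon16,(Taxon53,Taxon55)),(Taxon9,(Taxon57,(Taxon18,Taxon64)))).
That clade contains 7 terminal taxa: Taxon16, Taxon18, Taxon53, Taxon55, Taxon57, Taxon64, Taxon9.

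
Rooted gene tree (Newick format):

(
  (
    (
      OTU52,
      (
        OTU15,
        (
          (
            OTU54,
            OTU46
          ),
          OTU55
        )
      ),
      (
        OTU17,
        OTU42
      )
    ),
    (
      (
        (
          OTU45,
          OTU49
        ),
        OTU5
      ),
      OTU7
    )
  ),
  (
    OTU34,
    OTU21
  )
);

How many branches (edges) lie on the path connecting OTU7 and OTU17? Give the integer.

5

The MRCA of OTU7 and OTU17 is the node subtending ((OTU52,(OTU15,((OTU54,OTU46),OTU55)),(OTU17,OTU42)),(((OTU45,OTU49),OTU5),OTU7)).
From OTU7 up to that node: 2 branches. From OTU17 up to the same node: 3 branches. Total: 2 + 3 = 5.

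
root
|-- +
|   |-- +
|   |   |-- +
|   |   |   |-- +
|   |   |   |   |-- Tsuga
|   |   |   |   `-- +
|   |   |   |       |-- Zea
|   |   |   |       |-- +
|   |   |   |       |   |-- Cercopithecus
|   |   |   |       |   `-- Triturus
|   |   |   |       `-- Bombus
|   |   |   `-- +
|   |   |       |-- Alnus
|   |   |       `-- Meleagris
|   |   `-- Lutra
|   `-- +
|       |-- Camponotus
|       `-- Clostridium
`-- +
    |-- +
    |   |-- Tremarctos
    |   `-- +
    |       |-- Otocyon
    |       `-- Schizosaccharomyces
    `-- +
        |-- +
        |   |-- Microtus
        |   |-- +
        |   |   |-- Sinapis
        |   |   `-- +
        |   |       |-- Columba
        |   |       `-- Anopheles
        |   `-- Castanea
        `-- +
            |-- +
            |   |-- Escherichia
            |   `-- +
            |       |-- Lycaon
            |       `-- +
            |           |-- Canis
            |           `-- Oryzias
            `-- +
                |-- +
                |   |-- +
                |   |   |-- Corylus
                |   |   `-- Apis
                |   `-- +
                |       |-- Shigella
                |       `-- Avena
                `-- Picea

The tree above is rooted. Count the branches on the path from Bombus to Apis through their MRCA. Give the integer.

13

The MRCA of Bombus and Apis is the root of the tree.
From Bombus up to that node: 6 branches. From Apis up to the same node: 7 branches. Total: 6 + 7 = 13.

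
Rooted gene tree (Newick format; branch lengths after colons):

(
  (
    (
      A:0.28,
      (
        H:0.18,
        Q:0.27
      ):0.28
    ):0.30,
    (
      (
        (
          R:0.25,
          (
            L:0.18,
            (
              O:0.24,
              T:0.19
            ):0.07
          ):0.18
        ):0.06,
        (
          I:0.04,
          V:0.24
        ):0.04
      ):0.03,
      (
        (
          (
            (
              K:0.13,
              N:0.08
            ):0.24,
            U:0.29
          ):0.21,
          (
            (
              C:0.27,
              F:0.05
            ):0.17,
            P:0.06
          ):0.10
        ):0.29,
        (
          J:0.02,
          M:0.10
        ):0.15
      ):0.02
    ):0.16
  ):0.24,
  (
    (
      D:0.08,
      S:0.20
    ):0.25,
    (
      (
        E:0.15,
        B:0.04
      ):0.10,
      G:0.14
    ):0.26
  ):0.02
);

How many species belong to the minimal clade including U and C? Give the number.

6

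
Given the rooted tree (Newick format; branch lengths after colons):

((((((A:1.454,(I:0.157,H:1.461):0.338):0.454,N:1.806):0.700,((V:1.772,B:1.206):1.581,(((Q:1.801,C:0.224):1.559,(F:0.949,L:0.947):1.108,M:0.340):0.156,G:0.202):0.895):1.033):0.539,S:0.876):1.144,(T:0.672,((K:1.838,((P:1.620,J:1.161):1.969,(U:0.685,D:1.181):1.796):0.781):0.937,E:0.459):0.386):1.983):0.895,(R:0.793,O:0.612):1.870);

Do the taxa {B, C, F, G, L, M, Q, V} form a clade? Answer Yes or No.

Yes

The most recent common ancestor of these taxa subtends ((V,B),(((Q,C),(F,L),M),G)).
That clade has exactly 8 tips — every listed taxon and nothing else — so the group is monophyletic.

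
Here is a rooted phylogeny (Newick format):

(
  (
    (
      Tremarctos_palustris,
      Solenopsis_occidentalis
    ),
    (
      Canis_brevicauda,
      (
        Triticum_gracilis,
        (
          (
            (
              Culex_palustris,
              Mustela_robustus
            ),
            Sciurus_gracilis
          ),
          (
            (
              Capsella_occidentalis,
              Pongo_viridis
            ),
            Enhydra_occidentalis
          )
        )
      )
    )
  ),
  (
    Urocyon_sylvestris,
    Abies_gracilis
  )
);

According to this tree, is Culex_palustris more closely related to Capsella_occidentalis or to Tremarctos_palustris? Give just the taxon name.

The MRCA of Culex_palustris and Capsella_occidentalis subtends (((Culex_palustris,Mustela_robustus),Sciurus_gracilis),((Capsella_occidentalis,Pongo_viridis),Enhydra_occidentalis)) (6 taxa).
The MRCA of Culex_palustris and Tremarctos_palustris subtends ((Tremarctos_palustris,Solenopsis_occidentalis),(Canis_brevicauda,(Triticum_gracilis,(((Culex_palustris,Mustela_robustus),Sciurus_gracilis),((Capsella_occidentalis,Pongo_viridis),Enhydra_occidentalis))))) (10 taxa).
The first is nested inside the second, so Culex_palustris shares a more recent common ancestor with Capsella_occidentalis.

Capsella_occidentalis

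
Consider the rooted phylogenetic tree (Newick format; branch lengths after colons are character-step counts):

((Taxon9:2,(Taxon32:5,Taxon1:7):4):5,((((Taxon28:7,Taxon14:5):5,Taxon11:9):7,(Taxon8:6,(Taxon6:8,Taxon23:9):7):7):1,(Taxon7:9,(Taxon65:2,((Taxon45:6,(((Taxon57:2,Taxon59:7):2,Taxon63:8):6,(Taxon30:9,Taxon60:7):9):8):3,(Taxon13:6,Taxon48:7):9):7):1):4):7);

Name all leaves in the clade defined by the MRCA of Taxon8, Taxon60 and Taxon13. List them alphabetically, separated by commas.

Taxon11, Taxon13, Taxon14, Taxon23, Taxon28, Taxon30, Taxon45, Taxon48, Taxon57, Taxon59, Taxon6, Taxon60, Taxon63, Taxon65, Taxon7, Taxon8

Tracing Taxon8: it sits inside (Taxon8,(Taxon6,Taxon23)).
Tracing Taxon60: it sits inside (Taxon30,Taxon60).
Tracing Taxon13: it sits inside (Taxon13,Taxon48).
The smallest clade enclosing all 3 is ((((Taxon28,Taxon14),Taxon11),(Taxon8,(Taxon6,Taxon23))),(Taxon7,(Taxon65,((Taxon45,(((Taxon57,Taxon59),Taxon63),(Taxon30,Taxon60))),(Taxon13,Taxon48))))); the answer is its 16 terminal taxa in alphabetical order.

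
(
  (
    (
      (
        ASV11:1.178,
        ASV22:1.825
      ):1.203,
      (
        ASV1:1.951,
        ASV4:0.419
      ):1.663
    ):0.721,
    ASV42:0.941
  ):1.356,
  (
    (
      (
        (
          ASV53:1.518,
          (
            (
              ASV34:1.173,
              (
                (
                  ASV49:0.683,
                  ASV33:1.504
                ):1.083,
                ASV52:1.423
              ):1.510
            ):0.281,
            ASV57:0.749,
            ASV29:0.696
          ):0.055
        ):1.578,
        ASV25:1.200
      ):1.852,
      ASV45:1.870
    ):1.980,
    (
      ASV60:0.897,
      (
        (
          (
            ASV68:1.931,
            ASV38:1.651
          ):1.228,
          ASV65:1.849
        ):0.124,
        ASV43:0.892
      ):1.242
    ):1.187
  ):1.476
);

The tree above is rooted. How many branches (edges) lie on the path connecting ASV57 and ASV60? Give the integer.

7

The MRCA of ASV57 and ASV60 is the node subtending ((((ASV53,((ASV34,((ASV49,ASV33),ASV52)),ASV57,ASV29)),ASV25),ASV45),(ASV60,(((ASV68,ASV38),ASV65),ASV43))).
From ASV57 up to that node: 5 branches. From ASV60 up to the same node: 2 branches. Total: 5 + 2 = 7.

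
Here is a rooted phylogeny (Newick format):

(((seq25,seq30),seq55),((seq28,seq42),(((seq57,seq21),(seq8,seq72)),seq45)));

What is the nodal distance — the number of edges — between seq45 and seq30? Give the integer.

The MRCA of seq45 and seq30 is the root of the tree.
From seq45 up to that node: 3 branches. From seq30 up to the same node: 3 branches. Total: 3 + 3 = 6.

6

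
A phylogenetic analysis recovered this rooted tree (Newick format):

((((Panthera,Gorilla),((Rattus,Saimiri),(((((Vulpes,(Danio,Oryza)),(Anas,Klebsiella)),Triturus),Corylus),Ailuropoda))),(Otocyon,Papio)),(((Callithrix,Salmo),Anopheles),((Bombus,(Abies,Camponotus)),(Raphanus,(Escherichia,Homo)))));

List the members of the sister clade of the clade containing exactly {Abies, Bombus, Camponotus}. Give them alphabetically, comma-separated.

The clade containing exactly {Abies, Bombus, Camponotus} attaches to the tree at the node subtending ((Bombus,(Abies,Camponotus)),(Raphanus,(Escherichia,Homo))).
The other lineage descending from that same node — the sister group — is (Raphanus,(Escherichia,Homo)); its 3 tips in alphabetical order are the answer.

Escherichia, Homo, Raphanus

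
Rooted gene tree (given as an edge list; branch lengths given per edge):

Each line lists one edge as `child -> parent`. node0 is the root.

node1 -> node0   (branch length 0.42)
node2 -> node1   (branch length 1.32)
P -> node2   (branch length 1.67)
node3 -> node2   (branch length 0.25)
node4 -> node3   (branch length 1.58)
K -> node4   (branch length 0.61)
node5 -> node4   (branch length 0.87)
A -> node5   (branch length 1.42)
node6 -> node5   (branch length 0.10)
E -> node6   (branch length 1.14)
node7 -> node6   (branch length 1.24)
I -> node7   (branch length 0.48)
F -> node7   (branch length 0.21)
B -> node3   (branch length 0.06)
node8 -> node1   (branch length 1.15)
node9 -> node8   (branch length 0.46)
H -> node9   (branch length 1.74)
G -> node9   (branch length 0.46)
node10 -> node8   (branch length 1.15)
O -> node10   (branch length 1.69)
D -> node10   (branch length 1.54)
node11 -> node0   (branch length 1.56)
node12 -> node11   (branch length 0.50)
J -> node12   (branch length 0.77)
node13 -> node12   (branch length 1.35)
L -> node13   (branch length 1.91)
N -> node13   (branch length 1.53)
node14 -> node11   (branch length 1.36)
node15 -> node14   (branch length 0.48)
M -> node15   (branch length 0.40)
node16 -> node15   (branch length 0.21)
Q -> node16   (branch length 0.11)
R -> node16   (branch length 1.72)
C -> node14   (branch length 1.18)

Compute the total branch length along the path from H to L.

The path runs H → … → MRCA → … → L; the MRCA is the root of the tree.
Branch lengths along that path: 1.74 + 0.46 + 1.15 + 0.42 + 1.56 + 0.50 + 1.35 + 1.91 = 9.09.

9.09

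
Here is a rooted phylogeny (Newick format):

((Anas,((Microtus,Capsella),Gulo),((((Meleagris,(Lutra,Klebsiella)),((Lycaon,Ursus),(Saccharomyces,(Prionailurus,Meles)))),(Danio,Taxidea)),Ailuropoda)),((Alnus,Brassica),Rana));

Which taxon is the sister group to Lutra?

Klebsiella

Lutra attaches to the tree at the node subtending (Lutra,Klebsiella).
The other lineage descending from that same node — the sister group — is the single tip Klebsiella.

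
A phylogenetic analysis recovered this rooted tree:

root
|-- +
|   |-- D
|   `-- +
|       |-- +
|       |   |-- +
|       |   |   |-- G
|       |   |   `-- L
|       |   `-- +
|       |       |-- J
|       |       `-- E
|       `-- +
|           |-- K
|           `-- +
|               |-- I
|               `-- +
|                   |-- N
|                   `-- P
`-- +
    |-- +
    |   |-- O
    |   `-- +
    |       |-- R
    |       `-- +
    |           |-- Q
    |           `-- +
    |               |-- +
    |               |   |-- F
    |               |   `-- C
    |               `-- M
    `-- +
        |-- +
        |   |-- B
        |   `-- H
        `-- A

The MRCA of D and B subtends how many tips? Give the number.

The MRCA of D and B is the root, so the clade is the entire tree.
That clade contains 18 terminal taxa: A, B, C, D, E, F, G, H, I, J, K, L, M, N, O, P, Q, R.

18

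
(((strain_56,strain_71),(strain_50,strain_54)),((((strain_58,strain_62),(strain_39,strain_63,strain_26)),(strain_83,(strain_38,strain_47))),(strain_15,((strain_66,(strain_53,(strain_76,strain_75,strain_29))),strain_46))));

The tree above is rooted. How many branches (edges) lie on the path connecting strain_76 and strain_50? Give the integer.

10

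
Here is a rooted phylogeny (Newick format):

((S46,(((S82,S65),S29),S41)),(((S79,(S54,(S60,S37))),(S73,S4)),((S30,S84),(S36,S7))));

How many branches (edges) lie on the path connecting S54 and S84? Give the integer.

The MRCA of S54 and S84 is the node subtending (((S79,(S54,(S60,S37))),(S73,S4)),((S30,S84),(S36,S7))).
From S54 up to that node: 4 branches. From S84 up to the same node: 3 branches. Total: 4 + 3 = 7.

7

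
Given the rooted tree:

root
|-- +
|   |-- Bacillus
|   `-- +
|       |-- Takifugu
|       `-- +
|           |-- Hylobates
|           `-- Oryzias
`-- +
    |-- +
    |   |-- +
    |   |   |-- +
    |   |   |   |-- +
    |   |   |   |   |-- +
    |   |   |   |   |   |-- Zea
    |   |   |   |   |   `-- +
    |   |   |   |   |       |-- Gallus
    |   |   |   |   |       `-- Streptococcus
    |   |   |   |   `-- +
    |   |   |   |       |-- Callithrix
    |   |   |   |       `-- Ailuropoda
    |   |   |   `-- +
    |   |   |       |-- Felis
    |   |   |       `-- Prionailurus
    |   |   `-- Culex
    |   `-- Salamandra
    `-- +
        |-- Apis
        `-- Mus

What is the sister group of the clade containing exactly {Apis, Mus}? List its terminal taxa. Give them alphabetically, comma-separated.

The clade containing exactly {Apis, Mus} attaches to the tree at the node subtending ((((((Zea,(Gallus,Streptococcus)),(Callithrix,Ailuropoda)),(Felis,Prionailurus)),Culex),Salamandra),(Apis,Mus)).
The other lineage descending from that same node — the sister group — is (((((Zea,(Gallus,Streptococcus)),(Callithrix,Ailuropoda)),(Felis,Prionailurus)),Culex),Salamandra); its 9 tips in alphabetical order are the answer.

Ailuropoda, Callithrix, Culex, Felis, Gallus, Prionailurus, Salamandra, Streptococcus, Zea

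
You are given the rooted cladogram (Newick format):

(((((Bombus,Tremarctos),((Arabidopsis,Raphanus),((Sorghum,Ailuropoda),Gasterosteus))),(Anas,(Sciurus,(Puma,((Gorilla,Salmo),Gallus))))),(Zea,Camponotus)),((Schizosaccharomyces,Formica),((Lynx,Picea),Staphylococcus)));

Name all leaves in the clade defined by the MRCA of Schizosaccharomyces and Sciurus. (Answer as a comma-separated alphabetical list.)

Tracing Schizosaccharomyces: it sits inside (Schizosaccharomyces,Formica).
Tracing Sciurus: it sits inside (Sciurus,(Puma,((Gorilla,Salmo),Gallus))).
The smallest clade enclosing both is the whole tree (their MRCA is the root), so the answer is all 20 tips in alphabetical order.

Ailuropoda, Anas, Arabidopsis, Bombus, Camponotus, Formica, Gallus, Gasterosteus, Gorilla, Lynx, Picea, Puma, Raphanus, Salmo, Schizosaccharomyces, Sciurus, Sorghum, Staphylococcus, Tremarctos, Zea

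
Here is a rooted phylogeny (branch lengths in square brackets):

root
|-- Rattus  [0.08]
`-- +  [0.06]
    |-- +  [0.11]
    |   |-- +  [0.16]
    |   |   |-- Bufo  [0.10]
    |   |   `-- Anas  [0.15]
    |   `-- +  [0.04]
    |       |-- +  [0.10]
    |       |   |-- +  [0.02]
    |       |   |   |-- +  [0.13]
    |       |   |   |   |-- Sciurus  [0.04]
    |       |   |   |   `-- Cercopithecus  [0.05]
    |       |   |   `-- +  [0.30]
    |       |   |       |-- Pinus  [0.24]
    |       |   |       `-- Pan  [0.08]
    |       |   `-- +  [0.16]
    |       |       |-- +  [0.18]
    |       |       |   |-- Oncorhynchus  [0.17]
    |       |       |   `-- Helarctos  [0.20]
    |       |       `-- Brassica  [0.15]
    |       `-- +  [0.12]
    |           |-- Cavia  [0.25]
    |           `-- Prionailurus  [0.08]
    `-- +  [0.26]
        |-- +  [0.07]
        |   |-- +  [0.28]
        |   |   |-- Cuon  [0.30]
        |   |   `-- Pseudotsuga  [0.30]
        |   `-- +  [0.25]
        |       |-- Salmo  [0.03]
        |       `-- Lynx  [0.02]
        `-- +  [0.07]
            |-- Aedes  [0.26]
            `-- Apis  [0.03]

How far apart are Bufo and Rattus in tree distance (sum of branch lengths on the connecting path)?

The path runs Bufo → … → MRCA → … → Rattus; the MRCA is the root of the tree.
Branch lengths along that path: 0.10 + 0.16 + 0.11 + 0.06 + 0.08 = 0.51.

0.51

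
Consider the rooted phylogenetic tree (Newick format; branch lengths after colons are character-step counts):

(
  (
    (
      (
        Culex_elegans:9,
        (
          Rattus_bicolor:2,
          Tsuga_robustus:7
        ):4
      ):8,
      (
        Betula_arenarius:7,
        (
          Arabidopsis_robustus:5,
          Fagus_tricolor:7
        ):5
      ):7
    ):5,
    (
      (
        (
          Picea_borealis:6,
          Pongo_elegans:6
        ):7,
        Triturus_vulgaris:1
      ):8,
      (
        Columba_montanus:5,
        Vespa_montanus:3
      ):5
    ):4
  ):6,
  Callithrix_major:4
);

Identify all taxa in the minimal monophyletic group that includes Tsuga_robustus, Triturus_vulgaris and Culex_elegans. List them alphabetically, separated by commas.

Tracing Tsuga_robustus: it sits inside (Rattus_bicolor,Tsuga_robustus).
Tracing Triturus_vulgaris: it sits inside ((Picea_borealis,Pongo_elegans),Triturus_vulgaris).
Tracing Culex_elegans: it sits inside (Culex_elegans,(Rattus_bicolor,Tsuga_robustus)).
The smallest clade enclosing all 3 is (((Culex_elegans,(Rattus_bicolor,Tsuga_robustus)),(Betula_arenarius,(Arabidopsis_robustus,Fagus_tricolor))),(((Picea_borealis,Pongo_elegans),Triturus_vulgaris),(Columba_montanus,Vespa_montanus))); the answer is its 11 terminal taxa in alphabetical order.

Arabidopsis_robustus, Betula_arenarius, Columba_montanus, Culex_elegans, Fagus_tricolor, Picea_borealis, Pongo_elegans, Rattus_bicolor, Triturus_vulgaris, Tsuga_robustus, Vespa_montanus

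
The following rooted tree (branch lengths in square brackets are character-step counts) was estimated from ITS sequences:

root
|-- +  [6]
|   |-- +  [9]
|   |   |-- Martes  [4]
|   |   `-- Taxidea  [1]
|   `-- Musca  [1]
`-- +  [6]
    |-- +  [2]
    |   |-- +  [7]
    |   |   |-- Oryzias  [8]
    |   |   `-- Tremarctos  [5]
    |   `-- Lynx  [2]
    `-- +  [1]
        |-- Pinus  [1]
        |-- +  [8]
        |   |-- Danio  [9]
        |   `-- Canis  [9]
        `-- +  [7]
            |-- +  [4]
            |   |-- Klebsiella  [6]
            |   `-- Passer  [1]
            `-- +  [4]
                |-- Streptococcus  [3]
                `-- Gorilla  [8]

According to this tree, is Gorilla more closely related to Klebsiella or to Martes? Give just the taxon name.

The MRCA of Gorilla and Klebsiella subtends ((Klebsiella,Passer),(Streptococcus,Gorilla)) (4 taxa).
The MRCA of Gorilla and Martes is the root, subtending the entire tree (13 taxa).
The first is nested inside the second, so Gorilla shares a more recent common ancestor with Klebsiella.

Klebsiella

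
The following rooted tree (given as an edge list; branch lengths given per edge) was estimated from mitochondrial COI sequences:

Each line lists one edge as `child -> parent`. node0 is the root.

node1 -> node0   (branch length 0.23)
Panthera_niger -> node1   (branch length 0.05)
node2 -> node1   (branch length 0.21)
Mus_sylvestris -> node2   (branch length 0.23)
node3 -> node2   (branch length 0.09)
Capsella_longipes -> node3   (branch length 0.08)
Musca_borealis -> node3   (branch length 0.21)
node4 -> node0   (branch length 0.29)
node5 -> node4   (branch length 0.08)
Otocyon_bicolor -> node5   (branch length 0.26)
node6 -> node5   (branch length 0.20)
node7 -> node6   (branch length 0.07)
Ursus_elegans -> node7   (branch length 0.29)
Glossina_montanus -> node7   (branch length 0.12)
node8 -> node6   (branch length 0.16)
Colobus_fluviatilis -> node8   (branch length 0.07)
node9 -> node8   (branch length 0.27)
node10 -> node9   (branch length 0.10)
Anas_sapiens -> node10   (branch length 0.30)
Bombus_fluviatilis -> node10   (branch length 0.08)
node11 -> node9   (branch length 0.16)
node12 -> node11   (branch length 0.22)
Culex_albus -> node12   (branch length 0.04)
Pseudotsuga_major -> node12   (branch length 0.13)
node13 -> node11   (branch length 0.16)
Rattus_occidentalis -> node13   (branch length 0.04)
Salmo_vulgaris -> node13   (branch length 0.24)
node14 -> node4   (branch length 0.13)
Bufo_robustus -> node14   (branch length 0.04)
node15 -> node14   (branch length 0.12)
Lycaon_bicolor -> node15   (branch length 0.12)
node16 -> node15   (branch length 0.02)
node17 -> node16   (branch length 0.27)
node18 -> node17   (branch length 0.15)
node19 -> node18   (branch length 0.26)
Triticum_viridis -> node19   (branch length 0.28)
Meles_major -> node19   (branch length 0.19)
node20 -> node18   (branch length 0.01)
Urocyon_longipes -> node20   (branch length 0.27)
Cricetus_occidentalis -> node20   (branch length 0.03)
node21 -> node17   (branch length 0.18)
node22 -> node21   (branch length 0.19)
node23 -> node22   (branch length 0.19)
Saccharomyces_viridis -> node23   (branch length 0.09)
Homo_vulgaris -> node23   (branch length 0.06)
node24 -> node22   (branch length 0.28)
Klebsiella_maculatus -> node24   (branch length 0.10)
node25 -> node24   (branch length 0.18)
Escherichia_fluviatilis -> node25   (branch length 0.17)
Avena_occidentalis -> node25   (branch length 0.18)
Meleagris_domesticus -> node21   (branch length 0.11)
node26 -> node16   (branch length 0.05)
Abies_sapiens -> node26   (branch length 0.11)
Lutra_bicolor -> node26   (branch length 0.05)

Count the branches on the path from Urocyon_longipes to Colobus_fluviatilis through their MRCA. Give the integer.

The MRCA of Urocyon_longipes and Colobus_fluviatilis is the node subtending ((Otocyon_bicolor,((Ursus_elegans,Glossina_montanus),(Colobus_fluviatilis,((Anas_sapiens,Bombus_fluviatilis),((Culex_albus,Pseudotsuga_major),(Rattus_occidentalis,Salmo_vulgaris)))))),(Bufo_robustus,(Lycaon_bicolor,((((Triticum_viridis,Meles_major),(Urocyon_longipes,Cricetus_occidentalis)),(((Saccharomyces_viridis,Homo_vulgaris),(Klebsiella_maculatus,(Escherichia_fluviatilis,Avena_occidentalis))),Meleagris_domesticus)),(Abies_sapiens,Lutra_bicolor))))).
From Urocyon_longipes up to that node: 7 branches. From Colobus_fluviatilis up to the same node: 4 branches. Total: 7 + 4 = 11.

11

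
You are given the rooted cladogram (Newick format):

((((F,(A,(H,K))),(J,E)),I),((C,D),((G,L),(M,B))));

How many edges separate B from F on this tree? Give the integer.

8

The MRCA of B and F is the root of the tree.
From B up to that node: 4 branches. From F up to the same node: 4 branches. Total: 4 + 4 = 8.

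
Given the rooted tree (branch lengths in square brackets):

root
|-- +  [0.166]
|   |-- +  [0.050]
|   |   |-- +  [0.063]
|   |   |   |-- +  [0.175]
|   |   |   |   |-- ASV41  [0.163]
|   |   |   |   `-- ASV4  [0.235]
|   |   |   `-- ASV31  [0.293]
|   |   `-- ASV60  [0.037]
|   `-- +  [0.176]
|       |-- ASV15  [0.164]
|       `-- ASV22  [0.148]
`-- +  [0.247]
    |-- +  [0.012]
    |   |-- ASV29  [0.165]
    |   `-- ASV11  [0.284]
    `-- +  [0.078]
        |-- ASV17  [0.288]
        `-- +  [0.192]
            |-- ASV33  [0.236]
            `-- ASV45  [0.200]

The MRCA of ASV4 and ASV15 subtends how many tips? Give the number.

The MRCA of ASV4 and ASV15 is the node subtending ((((ASV41,ASV4),ASV31),ASV60),(ASV15,ASV22)).
That clade contains 6 terminal taxa: ASV15, ASV22, ASV31, ASV4, ASV41, ASV60.

6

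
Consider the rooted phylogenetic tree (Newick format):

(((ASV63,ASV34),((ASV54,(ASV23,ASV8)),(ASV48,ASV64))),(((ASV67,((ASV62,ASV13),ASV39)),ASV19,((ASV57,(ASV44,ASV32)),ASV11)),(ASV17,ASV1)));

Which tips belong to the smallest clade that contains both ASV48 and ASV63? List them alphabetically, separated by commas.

Tracing ASV48: it sits inside (ASV48,ASV64).
Tracing ASV63: it sits inside (ASV63,ASV34).
The smallest clade enclosing both is ((ASV63,ASV34),((ASV54,(ASV23,ASV8)),(ASV48,ASV64))); the answer is its 7 terminal taxa in alphabetical order.

ASV23, ASV34, ASV48, ASV54, ASV63, ASV64, ASV8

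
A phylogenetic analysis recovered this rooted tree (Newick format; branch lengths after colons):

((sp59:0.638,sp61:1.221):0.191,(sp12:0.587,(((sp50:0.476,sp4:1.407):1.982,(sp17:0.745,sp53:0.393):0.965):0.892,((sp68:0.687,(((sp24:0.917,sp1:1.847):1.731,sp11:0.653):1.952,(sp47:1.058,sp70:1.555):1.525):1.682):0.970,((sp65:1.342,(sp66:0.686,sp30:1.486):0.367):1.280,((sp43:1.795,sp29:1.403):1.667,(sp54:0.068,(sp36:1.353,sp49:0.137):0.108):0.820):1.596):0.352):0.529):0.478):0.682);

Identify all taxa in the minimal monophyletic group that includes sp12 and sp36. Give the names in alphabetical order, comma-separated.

sp1, sp11, sp12, sp17, sp24, sp29, sp30, sp36, sp4, sp43, sp47, sp49, sp50, sp53, sp54, sp65, sp66, sp68, sp70

Tracing sp12: it sits inside (sp12,(((sp50,sp4),(sp17,sp53)),((sp68,(((sp24,sp1),sp11),(sp47,sp70))),((sp65,(sp66,sp30)),((sp43,sp29),(sp54,(sp36,sp49))))))).
Tracing sp36: it sits inside (sp36,sp49).
The smallest clade enclosing both is (sp12,(((sp50,sp4),(sp17,sp53)),((sp68,(((sp24,sp1),sp11),(sp47,sp70))),((sp65,(sp66,sp30)),((sp43,sp29),(sp54,(sp36,sp49))))))); the answer is its 19 terminal taxa in alphabetical order.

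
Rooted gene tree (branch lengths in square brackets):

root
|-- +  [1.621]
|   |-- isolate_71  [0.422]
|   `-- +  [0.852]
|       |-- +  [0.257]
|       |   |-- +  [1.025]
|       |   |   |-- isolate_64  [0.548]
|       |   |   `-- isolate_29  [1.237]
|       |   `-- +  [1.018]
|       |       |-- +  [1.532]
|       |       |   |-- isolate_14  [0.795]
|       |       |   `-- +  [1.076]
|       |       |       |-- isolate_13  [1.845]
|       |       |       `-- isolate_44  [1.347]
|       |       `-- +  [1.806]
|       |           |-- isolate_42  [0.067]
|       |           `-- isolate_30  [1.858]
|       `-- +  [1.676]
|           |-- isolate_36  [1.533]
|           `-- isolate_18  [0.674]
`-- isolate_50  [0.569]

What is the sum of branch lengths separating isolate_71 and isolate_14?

4.876

The path runs isolate_71 → … → MRCA → … → isolate_14; the MRCA is the node subtending (isolate_71,(((isolate_64,isolate_29),((isolate_14,(isolate_13,isolate_44)),(isolate_42,isolate_30))),(isolate_36,isolate_18))).
Branch lengths along that path: 0.422 + 0.852 + 0.257 + 1.018 + 1.532 + 0.795 = 4.876.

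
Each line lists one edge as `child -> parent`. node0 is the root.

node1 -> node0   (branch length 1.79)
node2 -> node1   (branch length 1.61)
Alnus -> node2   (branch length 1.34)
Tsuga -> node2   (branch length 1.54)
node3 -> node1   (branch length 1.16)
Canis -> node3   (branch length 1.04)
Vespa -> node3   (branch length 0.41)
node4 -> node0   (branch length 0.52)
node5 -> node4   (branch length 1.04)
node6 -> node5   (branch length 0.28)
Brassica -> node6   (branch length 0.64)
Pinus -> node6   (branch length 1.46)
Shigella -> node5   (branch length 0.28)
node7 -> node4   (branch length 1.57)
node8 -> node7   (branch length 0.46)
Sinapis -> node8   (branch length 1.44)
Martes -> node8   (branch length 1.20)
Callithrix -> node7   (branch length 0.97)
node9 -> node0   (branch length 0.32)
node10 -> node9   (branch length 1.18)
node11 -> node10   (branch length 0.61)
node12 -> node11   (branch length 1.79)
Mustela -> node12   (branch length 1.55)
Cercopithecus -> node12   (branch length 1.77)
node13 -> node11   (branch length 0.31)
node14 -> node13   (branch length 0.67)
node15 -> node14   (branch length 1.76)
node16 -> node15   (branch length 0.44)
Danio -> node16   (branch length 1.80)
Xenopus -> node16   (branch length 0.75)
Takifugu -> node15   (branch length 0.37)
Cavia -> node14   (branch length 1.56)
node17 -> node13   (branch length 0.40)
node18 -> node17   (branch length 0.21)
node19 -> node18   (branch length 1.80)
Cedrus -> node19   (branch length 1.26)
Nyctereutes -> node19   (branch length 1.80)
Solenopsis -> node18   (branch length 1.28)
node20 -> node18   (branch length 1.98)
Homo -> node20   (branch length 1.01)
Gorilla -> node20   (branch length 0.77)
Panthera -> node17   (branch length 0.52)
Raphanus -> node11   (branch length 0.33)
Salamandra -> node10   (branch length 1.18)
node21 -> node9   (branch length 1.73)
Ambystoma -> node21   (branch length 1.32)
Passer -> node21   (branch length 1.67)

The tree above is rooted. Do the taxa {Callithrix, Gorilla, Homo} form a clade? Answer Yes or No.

No

The MRCA of the listed taxa is the root, so the smallest clade containing them is the whole tree.
That clade also contains Alnus, Ambystoma, Brassica, Canis, Cavia, Cedrus, Cercopithecus, Danio, Martes, Mustela, Nyctereutes, Panthera, Passer, Pinus, Raphanus, Salamandra, Shigella, Sinapis, Solenopsis, Takifugu, Tsuga, Vespa, Xenopus, which are not in the proposed group, so the group is not monophyletic.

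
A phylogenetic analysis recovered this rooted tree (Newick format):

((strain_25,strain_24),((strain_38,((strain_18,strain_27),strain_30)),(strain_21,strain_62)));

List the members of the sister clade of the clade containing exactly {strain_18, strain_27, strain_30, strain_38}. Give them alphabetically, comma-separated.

The clade containing exactly {strain_18, strain_27, strain_30, strain_38} attaches to the tree at the node subtending ((strain_38,((strain_18,strain_27),strain_30)),(strain_21,strain_62)).
The other lineage descending from that same node — the sister group — is (strain_21,strain_62); its 2 tips in alphabetical order are the answer.

strain_21, strain_62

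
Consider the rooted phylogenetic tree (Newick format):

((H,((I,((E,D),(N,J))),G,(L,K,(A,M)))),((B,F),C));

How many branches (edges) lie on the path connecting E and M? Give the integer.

7

The MRCA of E and M is the node subtending ((I,((E,D),(N,J))),G,(L,K,(A,M))).
From E up to that node: 4 branches. From M up to the same node: 3 branches. Total: 4 + 3 = 7.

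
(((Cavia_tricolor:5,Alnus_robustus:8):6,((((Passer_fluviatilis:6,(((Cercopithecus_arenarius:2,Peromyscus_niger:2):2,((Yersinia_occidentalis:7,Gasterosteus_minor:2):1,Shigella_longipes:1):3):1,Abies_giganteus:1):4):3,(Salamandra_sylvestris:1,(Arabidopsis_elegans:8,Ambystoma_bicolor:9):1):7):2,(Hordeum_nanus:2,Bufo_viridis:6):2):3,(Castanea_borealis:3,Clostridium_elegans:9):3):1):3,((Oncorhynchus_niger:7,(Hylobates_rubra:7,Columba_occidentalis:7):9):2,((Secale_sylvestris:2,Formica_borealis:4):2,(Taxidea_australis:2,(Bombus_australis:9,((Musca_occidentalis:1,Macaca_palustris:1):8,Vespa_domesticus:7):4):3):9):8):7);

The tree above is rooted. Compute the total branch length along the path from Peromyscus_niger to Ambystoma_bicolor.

29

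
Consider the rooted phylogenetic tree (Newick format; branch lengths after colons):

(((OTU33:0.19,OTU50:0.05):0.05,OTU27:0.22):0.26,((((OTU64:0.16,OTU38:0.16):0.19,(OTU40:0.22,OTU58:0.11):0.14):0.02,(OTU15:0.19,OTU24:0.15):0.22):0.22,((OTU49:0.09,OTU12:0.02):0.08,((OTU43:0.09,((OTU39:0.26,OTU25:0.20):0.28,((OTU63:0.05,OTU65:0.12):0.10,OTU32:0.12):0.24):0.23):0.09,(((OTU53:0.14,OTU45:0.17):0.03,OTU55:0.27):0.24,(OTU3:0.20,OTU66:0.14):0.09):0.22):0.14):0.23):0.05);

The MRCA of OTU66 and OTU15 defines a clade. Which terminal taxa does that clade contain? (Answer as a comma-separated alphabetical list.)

Tracing OTU66: it sits inside (OTU3,OTU66).
Tracing OTU15: it sits inside (OTU15,OTU24).
The smallest clade enclosing both is ((((OTU64,OTU38),(OTU40,OTU58)),(OTU15,OTU24)),((OTU49,OTU12),((OTU43,((OTU39,OTU25),((OTU63,OTU65),OTU32))),(((OTU53,OTU45),OTU55),(OTU3,OTU66))))); the answer is its 19 terminal taxa in alphabetical order.

OTU12, OTU15, OTU24, OTU25, OTU3, OTU32, OTU38, OTU39, OTU40, OTU43, OTU45, OTU49, OTU53, OTU55, OTU58, OTU63, OTU64, OTU65, OTU66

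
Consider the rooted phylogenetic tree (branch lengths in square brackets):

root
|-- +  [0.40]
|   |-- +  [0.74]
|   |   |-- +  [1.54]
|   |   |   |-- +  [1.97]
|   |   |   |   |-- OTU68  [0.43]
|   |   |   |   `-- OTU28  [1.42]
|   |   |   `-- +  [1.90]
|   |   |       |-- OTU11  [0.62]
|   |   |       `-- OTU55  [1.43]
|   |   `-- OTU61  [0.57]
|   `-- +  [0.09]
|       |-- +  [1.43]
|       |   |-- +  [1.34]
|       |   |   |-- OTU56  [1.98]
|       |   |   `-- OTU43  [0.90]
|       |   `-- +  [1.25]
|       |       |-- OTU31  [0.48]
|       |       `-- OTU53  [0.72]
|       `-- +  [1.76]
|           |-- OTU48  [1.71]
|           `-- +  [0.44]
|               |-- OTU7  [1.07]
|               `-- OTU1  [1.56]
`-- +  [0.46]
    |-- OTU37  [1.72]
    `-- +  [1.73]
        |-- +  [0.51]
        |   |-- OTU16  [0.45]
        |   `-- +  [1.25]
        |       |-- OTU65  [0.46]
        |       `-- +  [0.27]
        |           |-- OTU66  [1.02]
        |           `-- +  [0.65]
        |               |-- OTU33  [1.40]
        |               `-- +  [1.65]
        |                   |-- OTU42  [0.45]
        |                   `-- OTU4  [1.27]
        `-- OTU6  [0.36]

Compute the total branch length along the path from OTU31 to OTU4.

11.44

The path runs OTU31 → … → MRCA → … → OTU4; the MRCA is the root of the tree.
Branch lengths along that path: 0.48 + 1.25 + 1.43 + 0.09 + 0.40 + 0.46 + 1.73 + 0.51 + 1.25 + 0.27 + 0.65 + 1.65 + 1.27 = 11.44.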